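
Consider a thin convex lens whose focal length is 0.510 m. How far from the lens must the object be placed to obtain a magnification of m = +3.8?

m = −d_i/d_o ⇒ d_i = −m·d_o.
1/f = 1/d_o + 1/d_i = 1/d_o − 1/(m·d_o) = (1 − 1/m)/d_o, so d_o = f(1 − 1/m) = (0.5100)(1 − 1/(+3.8)) = 0.376 m.

0.376 m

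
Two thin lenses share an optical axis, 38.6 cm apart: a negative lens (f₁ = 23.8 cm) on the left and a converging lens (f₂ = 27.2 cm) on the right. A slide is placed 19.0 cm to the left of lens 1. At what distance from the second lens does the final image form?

Lens 1 is diverging, so f₁ = −23.8 cm.
Lens 1: 1/d_i1 = 1/f₁ − 1/d_o1 = 1/(-23.8) − 1/(19.0) = -0.09465, so d_i1 = -10.57 cm.
The intermediate image is 10.57 cm to the left of lens 1 (virtual), which is 38.6 − (-10.57) = 49.17 cm to the left of lens 2, so d_o2 = +49.17 cm.
Lens 2: 1/d_i2 = 1/f₂ − 1/d_o2 = 1/(27.2) − 1/(49.17) = 0.01643, so d_i2 = 60.9 cm.
The final image is real, 60.9 cm to the right of lens 2 (overall magnification ≈ -0.69).

60.9 cm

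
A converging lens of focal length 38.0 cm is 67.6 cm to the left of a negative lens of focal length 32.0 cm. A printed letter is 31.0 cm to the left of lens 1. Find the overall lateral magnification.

m = +0.648

Lens 1: 1/d_i1 = 1/(38.0) − 1/(31.0) = -0.005942, so d_i1 = -168.3 cm; m₁ = −d_i1/d_o1 = +5.429.
d_o2 = 67.6 − (-168.3) = 235.9 cm.
f₂ = −32.0 cm (diverging).
Lens 2: 1/d_i2 = 1/(-32.0) − 1/(235.9) = -0.03549, so d_i2 = -28.18 cm; m₂ = −d_i2/d_o2 = +0.1194.
m = m₁·m₂ = (+5.429)(+0.1194) = +0.648.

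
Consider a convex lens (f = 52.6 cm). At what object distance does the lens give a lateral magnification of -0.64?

m = −d_i/d_o ⇒ d_i = −m·d_o.
1/f = 1/d_o + 1/d_i = 1/d_o − 1/(m·d_o) = (1 − 1/m)/d_o, so d_o = f(1 − 1/m) = (52.60)(1 − 1/(-0.64)) = 135 cm.

135 cm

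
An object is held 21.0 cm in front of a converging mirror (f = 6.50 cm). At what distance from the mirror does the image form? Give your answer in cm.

9.41 cm

Mirror equation: 1/s_i = 1/f − 1/s_o = 1/(6.500) − 1/(21.0) = 0.1538 − 0.04762 = 0.1062, so s_i = 9.41 cm.
The image is real, inverted and reduced, in front of the mirror.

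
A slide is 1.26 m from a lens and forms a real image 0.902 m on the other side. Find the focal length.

f = 0.526 m (converging)

Real image ⇒ d_i = +0.902 m.
1/f = 1/d_o + 1/d_i = 1/(1.26) + 1/(0.902) = 1.902, so f = 0.526 m.
Since f is positive, the lens is converging.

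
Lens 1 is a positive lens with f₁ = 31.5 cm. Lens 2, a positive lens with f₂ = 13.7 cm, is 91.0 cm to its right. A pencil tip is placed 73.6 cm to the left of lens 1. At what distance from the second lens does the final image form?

22.1 cm

Lens 1: 1/d_i1 = 1/f₁ − 1/d_o1 = 1/(31.5) − 1/(73.6) = 0.01816, so d_i1 = 55.07 cm.
The intermediate image is 55.07 cm to the right of lens 1, which is 91.0 − (55.07) = 35.93 cm to the left of lens 2, so d_o2 = +35.93 cm.
Lens 2: 1/d_i2 = 1/f₂ − 1/d_o2 = 1/(13.7) − 1/(35.93) = 0.04516, so d_i2 = 22.1 cm.
The final image is real, 22.1 cm to the right of lens 2 (overall magnification ≈ 0.46).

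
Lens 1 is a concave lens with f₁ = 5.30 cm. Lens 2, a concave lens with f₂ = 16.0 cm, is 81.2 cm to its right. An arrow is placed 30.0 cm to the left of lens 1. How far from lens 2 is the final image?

Lens 1 is diverging, so f₁ = −5.30 cm.
Lens 1: 1/d_i1 = 1/f₁ − 1/d_o1 = 1/(-5.30) − 1/(30.0) = -0.2220, so d_i1 = -4.504 cm.
The intermediate image is 4.504 cm to the left of lens 1 (virtual), which is 81.2 − (-4.504) = 85.70 cm to the left of lens 2, so d_o2 = +85.70 cm.
Lens 2 is diverging, so f₂ = −16.0 cm.
Lens 2: 1/d_i2 = 1/f₂ − 1/d_o2 = 1/(-16.0) − 1/(85.70) = -0.07417, so d_i2 = -13.5 cm.
The final image is virtual, 13.5 cm to the left of lens 2 (overall magnification ≈ 0.024).

13.5 cm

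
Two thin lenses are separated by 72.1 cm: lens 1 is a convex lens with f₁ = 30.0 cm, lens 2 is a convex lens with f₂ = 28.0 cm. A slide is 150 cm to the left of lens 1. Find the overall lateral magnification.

Lens 1: 1/d_i1 = 1/(30.0) − 1/(150) = 0.02667, so d_i1 = 37.50 cm; m₁ = −d_i1/d_o1 = -0.2500.
d_o2 = 72.1 − (37.50) = 34.60 cm.
Lens 2: 1/d_i2 = 1/(28.0) − 1/(34.60) = 0.006813, so d_i2 = 146.8 cm; m₂ = −d_i2/d_o2 = -4.242.
m = m₁·m₂ = (-0.2500)(-4.242) = +1.06.

m = +1.06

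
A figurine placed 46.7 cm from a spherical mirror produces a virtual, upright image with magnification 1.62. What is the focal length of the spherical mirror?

m = −d_i/d_o ⇒ d_i = −m·d_o = −(+1.62)·(46.7) = -75.65 cm.
1/f = 1/d_o + 1/d_i = 1/(46.7) + 1/(-75.65) = 0.008195, so f = 122 cm.
Since f is positive, the spherical mirror is concave.

f = 122 cm (concave)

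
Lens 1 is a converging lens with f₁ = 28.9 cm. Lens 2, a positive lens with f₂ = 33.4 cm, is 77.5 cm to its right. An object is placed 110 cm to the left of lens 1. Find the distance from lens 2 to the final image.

Lens 1: 1/d_i1 = 1/f₁ − 1/d_o1 = 1/(28.9) − 1/(110) = 0.02551, so d_i1 = 39.20 cm.
The intermediate image is 39.20 cm to the right of lens 1, which is 77.5 − (39.20) = 38.30 cm to the left of lens 2, so d_o2 = +38.30 cm.
Lens 2: 1/d_i2 = 1/f₂ − 1/d_o2 = 1/(33.4) − 1/(38.30) = 0.003830, so d_i2 = 261 cm.
The final image is real, 261 cm to the right of lens 2 (overall magnification ≈ 2.4).

261 cm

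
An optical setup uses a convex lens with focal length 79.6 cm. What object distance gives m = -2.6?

m = −d_i/d_o ⇒ d_i = −m·d_o.
1/f = 1/d_o + 1/d_i = 1/d_o − 1/(m·d_o) = (1 − 1/m)/d_o, so d_o = f(1 − 1/m) = (79.60)(1 − 1/(-2.6)) = 110 cm.

110 cm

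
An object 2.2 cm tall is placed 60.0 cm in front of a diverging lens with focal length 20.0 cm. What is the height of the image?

0.550 cm

For a diverging lens, f = -20.0 cm.
1/d_i = 1/f − 1/d_o = 1/(-20.00) − 1/(60.0) = -0.06667, so d_i = -15.00 cm.
m = −d_i/d_o = +0.2500.
|h_i| = |m|·h_o = 0.2500 × 2.2 = 0.550 cm. The image is virtual, upright and reduced, on the same side as the object.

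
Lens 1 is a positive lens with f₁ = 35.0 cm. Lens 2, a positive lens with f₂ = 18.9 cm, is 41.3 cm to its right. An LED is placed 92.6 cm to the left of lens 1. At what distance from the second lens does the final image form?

8.35 cm

Lens 1: 1/d_i1 = 1/f₁ − 1/d_o1 = 1/(35.0) − 1/(92.6) = 0.01777, so d_i1 = 56.27 cm.
The intermediate image is 56.27 cm to the right of lens 1, which lies 14.97 cm to the right of lens 2 — a virtual object — so d_o2 = −14.97 cm.
Lens 2: 1/d_i2 = 1/f₂ − 1/d_o2 = 1/(18.9) − 1/(-14.97) = 0.1197, so d_i2 = 8.35 cm.
The final image is real, 8.35 cm to the right of lens 2 (overall magnification ≈ -0.34).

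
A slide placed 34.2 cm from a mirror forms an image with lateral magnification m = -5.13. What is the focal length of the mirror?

m = −d_i/d_o ⇒ d_i = −m·d_o = −(-5.13)·(34.2) = 175.4 cm.
1/f = 1/d_o + 1/d_i = 1/(34.2) + 1/(175.4) = 0.03494, so f = 28.6 cm.
Since f is positive, the mirror is concave.

f = 28.6 cm (concave)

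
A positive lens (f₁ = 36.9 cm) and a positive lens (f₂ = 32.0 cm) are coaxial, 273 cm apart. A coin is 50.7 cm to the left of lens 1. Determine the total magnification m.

m = +0.812

Lens 1: 1/d_i1 = 1/(36.9) − 1/(50.7) = 0.007376, so d_i1 = 135.6 cm; m₁ = −d_i1/d_o1 = -2.675.
d_o2 = 273 − (135.6) = 137.4 cm.
Lens 2: 1/d_i2 = 1/(32.0) − 1/(137.4) = 0.02397, so d_i2 = 41.72 cm; m₂ = −d_i2/d_o2 = -0.3036.
m = m₁·m₂ = (-2.675)(-0.3036) = +0.812.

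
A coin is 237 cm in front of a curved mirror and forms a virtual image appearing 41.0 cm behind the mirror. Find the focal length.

f = -49.6 cm (convex)

Virtual image ⇒ d_i = −41.0 cm.
1/f = 1/d_o + 1/d_i = 1/(237) + 1/(-41.0) = -0.02017, so f = -49.6 cm.
Since f is negative, the curved mirror is convex.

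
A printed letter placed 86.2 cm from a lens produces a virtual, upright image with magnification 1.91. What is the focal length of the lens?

m = −d_i/d_o ⇒ d_i = −m·d_o = −(+1.91)·(86.2) = -164.6 cm.
1/f = 1/d_o + 1/d_i = 1/(86.2) + 1/(-164.6) = 0.005526, so f = 181 cm.
Since f is positive, the lens is converging.

f = 181 cm (converging)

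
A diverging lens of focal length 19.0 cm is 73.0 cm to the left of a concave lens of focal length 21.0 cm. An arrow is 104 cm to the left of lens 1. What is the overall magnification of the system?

f₁ = −19.0 cm (diverging).
Lens 1: 1/d_i1 = 1/(-19.0) − 1/(104) = -0.06225, so d_i1 = -16.07 cm; m₁ = −d_i1/d_o1 = +0.1545.
d_o2 = 73.0 − (-16.07) = 89.07 cm.
f₂ = −21.0 cm (diverging).
Lens 2: 1/d_i2 = 1/(-21.0) − 1/(89.07) = -0.05885, so d_i2 = -16.99 cm; m₂ = −d_i2/d_o2 = +0.1908.
m = m₁·m₂ = (+0.1545)(+0.1908) = +0.0295.

m = +0.0295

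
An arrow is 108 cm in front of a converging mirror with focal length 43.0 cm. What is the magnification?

1/d_i = 1/f − 1/d_o = 1/(43.00) − 1/(108) = 0.01400, so d_i = 71.45 cm.
m = −d_i/d_o = −(71.45)/(108) = -0.662.
The image is real, inverted and reduced, in front of the mirror.

m = -0.662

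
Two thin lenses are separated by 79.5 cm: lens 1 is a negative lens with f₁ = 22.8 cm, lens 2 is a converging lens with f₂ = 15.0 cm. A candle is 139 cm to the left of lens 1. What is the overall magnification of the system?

f₁ = −22.8 cm (diverging).
Lens 1: 1/d_i1 = 1/(-22.8) − 1/(139) = -0.05105, so d_i1 = -19.59 cm; m₁ = −d_i1/d_o1 = +0.1409.
d_o2 = 79.5 − (-19.59) = 99.09 cm.
Lens 2: 1/d_i2 = 1/(15.0) − 1/(99.09) = 0.05657, so d_i2 = 17.68 cm; m₂ = −d_i2/d_o2 = -0.1784.
m = m₁·m₂ = (+0.1409)(-0.1784) = -0.0251.

m = -0.0251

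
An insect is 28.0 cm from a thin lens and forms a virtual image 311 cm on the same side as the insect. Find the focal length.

Virtual image ⇒ d_i = −311 cm.
1/f = 1/d_o + 1/d_i = 1/(28.0) + 1/(-311) = 0.03250, so f = 30.8 cm.
Since f is positive, the thin lens is converging.

f = 30.8 cm (converging)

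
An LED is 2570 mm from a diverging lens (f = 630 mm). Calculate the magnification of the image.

m = +0.197

For a diverging lens, f = -630 mm.
1/d_i = 1/f − 1/d_o = 1/(-630.0) − 1/(2570) = -0.001976, so d_i = -506.0 mm.
m = −d_i/d_o = −(-506.0)/(2570) = +0.197.
The image is virtual, upright and reduced, on the same side as the object.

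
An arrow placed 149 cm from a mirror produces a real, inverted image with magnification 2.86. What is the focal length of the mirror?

f = 110 cm (concave)

m = −d_i/d_o ⇒ d_i = −m·d_o = −(-2.86)·(149) = 426.1 cm.
1/f = 1/d_o + 1/d_i = 1/(149) + 1/(426.1) = 0.009058, so f = 110 cm.
Since f is positive, the mirror is concave.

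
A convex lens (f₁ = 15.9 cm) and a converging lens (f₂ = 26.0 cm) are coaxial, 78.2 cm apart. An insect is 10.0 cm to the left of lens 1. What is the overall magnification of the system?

Lens 1: 1/d_i1 = 1/(15.9) − 1/(10.0) = -0.03711, so d_i1 = -26.95 cm; m₁ = −d_i1/d_o1 = +2.695.
d_o2 = 78.2 − (-26.95) = 105.2 cm.
Lens 2: 1/d_i2 = 1/(26.0) − 1/(105.2) = 0.02896, so d_i2 = 34.54 cm; m₂ = −d_i2/d_o2 = -0.3283.
m = m₁·m₂ = (+2.695)(-0.3283) = -0.885.

m = -0.885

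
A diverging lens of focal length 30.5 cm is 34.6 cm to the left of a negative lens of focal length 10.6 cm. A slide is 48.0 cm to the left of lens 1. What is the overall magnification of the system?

f₁ = −30.5 cm (diverging).
Lens 1: 1/d_i1 = 1/(-30.5) − 1/(48.0) = -0.05362, so d_i1 = -18.65 cm; m₁ = −d_i1/d_o1 = +0.3885.
d_o2 = 34.6 − (-18.65) = 53.25 cm.
f₂ = −10.6 cm (diverging).
Lens 2: 1/d_i2 = 1/(-10.6) − 1/(53.25) = -0.1131, so d_i2 = -8.840 cm; m₂ = −d_i2/d_o2 = +0.1660.
m = m₁·m₂ = (+0.3885)(+0.1660) = +0.0645.

m = +0.0645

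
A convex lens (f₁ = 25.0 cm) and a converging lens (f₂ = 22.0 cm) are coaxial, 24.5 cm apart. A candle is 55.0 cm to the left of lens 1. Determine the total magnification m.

Lens 1: 1/d_i1 = 1/(25.0) − 1/(55.0) = 0.02182, so d_i1 = 45.83 cm; m₁ = −d_i1/d_o1 = -0.8333.
d_o2 = 24.5 − (45.83) = -21.33 cm (virtual object).
Lens 2: 1/d_i2 = 1/(22.0) − 1/(-21.33) = 0.09234, so d_i2 = 10.83 cm; m₂ = −d_i2/d_o2 = +0.5077.
m = m₁·m₂ = (-0.8333)(+0.5077) = -0.423.

m = -0.423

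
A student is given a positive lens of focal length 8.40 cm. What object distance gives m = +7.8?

m = −d_i/d_o ⇒ d_i = −m·d_o.
1/f = 1/d_o + 1/d_i = 1/d_o − 1/(m·d_o) = (1 − 1/m)/d_o, so d_o = f(1 − 1/m) = (8.400)(1 − 1/(+7.8)) = 7.32 cm.

7.32 cm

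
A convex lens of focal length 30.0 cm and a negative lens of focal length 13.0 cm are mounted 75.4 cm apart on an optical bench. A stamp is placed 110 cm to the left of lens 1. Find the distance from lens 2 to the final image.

Lens 1: 1/d_i1 = 1/f₁ − 1/d_o1 = 1/(30.0) − 1/(110) = 0.02424, so d_i1 = 41.25 cm.
The intermediate image is 41.25 cm to the right of lens 1, which is 75.4 − (41.25) = 34.15 cm to the left of lens 2, so d_o2 = +34.15 cm.
Lens 2 is diverging, so f₂ = −13.0 cm.
Lens 2: 1/d_i2 = 1/f₂ − 1/d_o2 = 1/(-13.0) − 1/(34.15) = -0.1062, so d_i2 = -9.42 cm.
The final image is virtual, 9.42 cm to the left of lens 2 (overall magnification ≈ -0.10).

9.42 cm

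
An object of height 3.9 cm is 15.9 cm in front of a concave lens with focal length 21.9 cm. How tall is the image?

For a concave lens, f = -21.9 cm.
1/d_i = 1/f − 1/d_o = 1/(-21.90) − 1/(15.9) = -0.1086, so d_i = -9.212 cm.
m = −d_i/d_o = +0.5794.
|h_i| = |m|·h_o = 0.5794 × 3.9 = 2.26 cm. The image is virtual, upright and reduced, on the same side as the object.

2.26 cm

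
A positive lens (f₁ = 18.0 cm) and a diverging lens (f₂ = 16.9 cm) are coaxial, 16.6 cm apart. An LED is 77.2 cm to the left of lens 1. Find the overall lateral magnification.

Lens 1: 1/d_i1 = 1/(18.0) − 1/(77.2) = 0.04260, so d_i1 = 23.47 cm; m₁ = −d_i1/d_o1 = -0.3040.
d_o2 = 16.6 − (23.47) = -6.870 cm (virtual object).
f₂ = −16.9 cm (diverging).
Lens 2: 1/d_i2 = 1/(-16.9) − 1/(-6.870) = 0.08639, so d_i2 = 11.58 cm; m₂ = −d_i2/d_o2 = +1.685.
m = m₁·m₂ = (-0.3040)(+1.685) = -0.512.

m = -0.512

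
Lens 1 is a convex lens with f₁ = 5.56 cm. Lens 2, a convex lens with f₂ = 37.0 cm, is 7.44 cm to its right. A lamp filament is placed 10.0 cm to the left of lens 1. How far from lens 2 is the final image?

4.47 cm

Lens 1: 1/d_i1 = 1/f₁ − 1/d_o1 = 1/(5.56) − 1/(10.0) = 0.07986, so d_i1 = 12.52 cm.
The intermediate image is 12.52 cm to the right of lens 1, which lies 5.080 cm to the right of lens 2 — a virtual object — so d_o2 = −5.080 cm.
Lens 2: 1/d_i2 = 1/f₂ − 1/d_o2 = 1/(37.0) − 1/(-5.080) = 0.2239, so d_i2 = 4.47 cm.
The final image is real, 4.47 cm to the right of lens 2 (overall magnification ≈ -1.1).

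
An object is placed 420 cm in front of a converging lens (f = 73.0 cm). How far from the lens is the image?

88.4 cm

Lens equation: 1/s_i = 1/f − 1/s_o = 1/(73.00) − 1/(420) = 0.01370 − 0.002381 = 0.01132, so s_i = 88.4 cm.
The image is real, inverted and reduced, on the far side of the lens.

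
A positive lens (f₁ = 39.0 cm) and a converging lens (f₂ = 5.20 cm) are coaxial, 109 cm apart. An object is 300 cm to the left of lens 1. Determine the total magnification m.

Lens 1: 1/d_i1 = 1/(39.0) − 1/(300) = 0.02231, so d_i1 = 44.83 cm; m₁ = −d_i1/d_o1 = -0.1494.
d_o2 = 109 − (44.83) = 64.17 cm.
Lens 2: 1/d_i2 = 1/(5.20) − 1/(64.17) = 0.1767, so d_i2 = 5.659 cm; m₂ = −d_i2/d_o2 = -0.08818.
m = m₁·m₂ = (-0.1494)(-0.08818) = +0.0132.

m = +0.0132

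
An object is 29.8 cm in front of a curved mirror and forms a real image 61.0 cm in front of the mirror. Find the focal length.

f = 20.0 cm (concave)

Real image ⇒ d_i = +61.0 cm.
1/f = 1/d_o + 1/d_i = 1/(29.8) + 1/(61.0) = 0.04995, so f = 20.0 cm.
Since f is positive, the curved mirror is concave.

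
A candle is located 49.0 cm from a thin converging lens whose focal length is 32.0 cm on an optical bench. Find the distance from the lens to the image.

Thin-lens equation: 1/s_i = 1/f − 1/s_o = 1/(32.00) − 1/(49.0) = 0.03125 − 0.02041 = 0.01084, so s_i = 92.2 cm.
The image is real, inverted and enlarged, on the far side of the lens.

92.2 cm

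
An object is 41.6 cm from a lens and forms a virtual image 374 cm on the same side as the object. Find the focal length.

Virtual image ⇒ d_i = −374 cm.
1/f = 1/d_o + 1/d_i = 1/(41.6) + 1/(-374) = 0.02136, so f = 46.8 cm.
Since f is positive, the lens is converging.

f = 46.8 cm (converging)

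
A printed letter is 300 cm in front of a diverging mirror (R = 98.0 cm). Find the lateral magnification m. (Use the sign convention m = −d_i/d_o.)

f = R/2 = 98.0/2 = 49.00 cm; for a diverging mirror, f = -49.00 cm.
1/d_i = 1/f − 1/d_o = 1/(-49.00) − 1/(300) = -0.02374, so d_i = -42.12 cm.
m = −d_i/d_o = −(-42.12)/(300) = +0.140.
The image is virtual, upright and reduced, behind the mirror.

m = +0.140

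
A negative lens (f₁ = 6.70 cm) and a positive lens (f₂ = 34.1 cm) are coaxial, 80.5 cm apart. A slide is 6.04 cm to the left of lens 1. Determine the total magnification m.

m = -0.362

f₁ = −6.70 cm (diverging).
Lens 1: 1/d_i1 = 1/(-6.70) − 1/(6.04) = -0.3148, so d_i1 = -3.176 cm; m₁ = −d_i1/d_o1 = +0.5258.
d_o2 = 80.5 − (-3.176) = 83.68 cm.
Lens 2: 1/d_i2 = 1/(34.1) − 1/(83.68) = 0.01738, so d_i2 = 57.55 cm; m₂ = −d_i2/d_o2 = -0.6878.
m = m₁·m₂ = (+0.5258)(-0.6878) = -0.362.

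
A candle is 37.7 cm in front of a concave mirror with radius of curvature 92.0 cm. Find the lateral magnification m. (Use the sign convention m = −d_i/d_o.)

m = +5.54

f = R/2 = 92.0/2 = 46.00 cm.
1/d_i = 1/f − 1/d_o = 1/(46.00) − 1/(37.7) = -0.004786, so d_i = -208.9 cm.
m = −d_i/d_o = −(-208.9)/(37.7) = +5.54.
The image is virtual, upright and enlarged, behind the mirror.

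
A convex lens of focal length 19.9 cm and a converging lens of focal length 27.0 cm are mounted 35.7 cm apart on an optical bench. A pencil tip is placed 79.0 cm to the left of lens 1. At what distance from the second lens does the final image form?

Lens 1: 1/d_i1 = 1/f₁ − 1/d_o1 = 1/(19.9) − 1/(79.0) = 0.03759, so d_i1 = 26.60 cm.
The intermediate image is 26.60 cm to the right of lens 1, which is 35.7 − (26.60) = 9.100 cm to the left of lens 2, so d_o2 = +9.100 cm.
Lens 2: 1/d_i2 = 1/f₂ − 1/d_o2 = 1/(27.0) − 1/(9.100) = -0.07285, so d_i2 = -13.7 cm.
The final image is virtual, 13.7 cm to the left of lens 2 (overall magnification ≈ -0.51).

13.7 cm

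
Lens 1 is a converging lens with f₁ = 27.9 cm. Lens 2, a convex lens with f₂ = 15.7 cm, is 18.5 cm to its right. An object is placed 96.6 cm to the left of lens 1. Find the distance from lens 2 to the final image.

Lens 1: 1/d_i1 = 1/f₁ − 1/d_o1 = 1/(27.9) − 1/(96.6) = 0.02549, so d_i1 = 39.23 cm.
The intermediate image is 39.23 cm to the right of lens 1, which lies 20.73 cm to the right of lens 2 — a virtual object — so d_o2 = −20.73 cm.
Lens 2: 1/d_i2 = 1/f₂ − 1/d_o2 = 1/(15.7) − 1/(-20.73) = 0.1119, so d_i2 = 8.93 cm.
The final image is real, 8.93 cm to the right of lens 2 (overall magnification ≈ -0.18).

8.93 cm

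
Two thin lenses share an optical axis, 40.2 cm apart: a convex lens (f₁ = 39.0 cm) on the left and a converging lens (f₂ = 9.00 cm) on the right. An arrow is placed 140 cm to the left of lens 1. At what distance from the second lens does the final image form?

Lens 1: 1/d_i1 = 1/f₁ − 1/d_o1 = 1/(39.0) − 1/(140) = 0.01850, so d_i1 = 54.06 cm.
The intermediate image is 54.06 cm to the right of lens 1, which lies 13.86 cm to the right of lens 2 — a virtual object — so d_o2 = −13.86 cm.
Lens 2: 1/d_i2 = 1/f₂ − 1/d_o2 = 1/(9.00) − 1/(-13.86) = 0.1833, so d_i2 = 5.46 cm.
The final image is real, 5.46 cm to the right of lens 2 (overall magnification ≈ -0.15).

5.46 cm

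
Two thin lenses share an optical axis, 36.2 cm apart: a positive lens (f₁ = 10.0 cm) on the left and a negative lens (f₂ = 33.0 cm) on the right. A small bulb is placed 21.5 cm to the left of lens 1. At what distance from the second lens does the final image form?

11.4 cm

Lens 1: 1/d_i1 = 1/f₁ − 1/d_o1 = 1/(10.0) − 1/(21.5) = 0.05349, so d_i1 = 18.70 cm.
The intermediate image is 18.70 cm to the right of lens 1, which is 36.2 − (18.70) = 17.50 cm to the left of lens 2, so d_o2 = +17.50 cm.
Lens 2 is diverging, so f₂ = −33.0 cm.
Lens 2: 1/d_i2 = 1/f₂ − 1/d_o2 = 1/(-33.0) − 1/(17.50) = -0.08745, so d_i2 = -11.4 cm.
The final image is virtual, 11.4 cm to the left of lens 2 (overall magnification ≈ -0.57).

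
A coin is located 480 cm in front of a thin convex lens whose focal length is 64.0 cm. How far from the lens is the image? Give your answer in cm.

73.8 cm

Thin-lens equation: 1/v = 1/f − 1/u = 1/(64.00) − 1/(480) = 0.01562 − 0.002083 = 0.01354, so v = 73.8 cm.
The image is real, inverted and reduced, on the far side of the lens.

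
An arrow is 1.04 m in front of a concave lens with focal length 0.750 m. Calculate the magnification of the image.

For a concave lens, f = -0.750 m.
1/d_i = 1/f − 1/d_o = 1/(-0.7500) − 1/(1.04) = -2.295, so d_i = -0.4358 m.
m = −d_i/d_o = −(-0.4358)/(1.04) = +0.419.
The image is virtual, upright and reduced, on the same side as the object.

m = +0.419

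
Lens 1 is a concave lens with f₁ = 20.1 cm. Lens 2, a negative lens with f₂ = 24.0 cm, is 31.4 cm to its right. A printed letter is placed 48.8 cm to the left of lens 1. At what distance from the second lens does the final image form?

15.7 cm

Lens 1 is diverging, so f₁ = −20.1 cm.
Lens 1: 1/d_i1 = 1/f₁ − 1/d_o1 = 1/(-20.1) − 1/(48.8) = -0.07024, so d_i1 = -14.24 cm.
The intermediate image is 14.24 cm to the left of lens 1 (virtual), which is 31.4 − (-14.24) = 45.64 cm to the left of lens 2, so d_o2 = +45.64 cm.
Lens 2 is diverging, so f₂ = −24.0 cm.
Lens 2: 1/d_i2 = 1/f₂ − 1/d_o2 = 1/(-24.0) − 1/(45.64) = -0.06358, so d_i2 = -15.7 cm.
The final image is virtual, 15.7 cm to the left of lens 2 (overall magnification ≈ 0.10).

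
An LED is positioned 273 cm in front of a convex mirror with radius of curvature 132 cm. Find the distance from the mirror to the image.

53.2 cm

f = R/2 = 132/2 = 66.00 cm; for a convex mirror, f = -66.00 cm.
Mirror equation: 1/d_i = 1/f − 1/d_o = 1/(-66.00) − 1/(273) = -0.01515 − 0.003663 = -0.01881, so d_i = -53.2 cm.
The image is virtual, upright and reduced, behind the mirror.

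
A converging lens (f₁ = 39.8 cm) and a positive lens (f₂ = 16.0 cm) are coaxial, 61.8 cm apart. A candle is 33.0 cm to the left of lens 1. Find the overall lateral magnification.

m = -0.392

Lens 1: 1/d_i1 = 1/(39.8) − 1/(33.0) = -0.005177, so d_i1 = -193.1 cm; m₁ = −d_i1/d_o1 = +5.852.
d_o2 = 61.8 − (-193.1) = 254.9 cm.
Lens 2: 1/d_i2 = 1/(16.0) − 1/(254.9) = 0.05858, so d_i2 = 17.07 cm; m₂ = −d_i2/d_o2 = -0.06697.
m = m₁·m₂ = (+5.852)(-0.06697) = -0.392.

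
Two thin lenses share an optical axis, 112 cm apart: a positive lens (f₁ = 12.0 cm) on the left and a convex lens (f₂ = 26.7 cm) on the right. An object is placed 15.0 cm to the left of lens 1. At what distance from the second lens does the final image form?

Lens 1: 1/d_i1 = 1/f₁ − 1/d_o1 = 1/(12.0) − 1/(15.0) = 0.01667, so d_i1 = 60.00 cm.
The intermediate image is 60.00 cm to the right of lens 1, which is 112 − (60.00) = 52.00 cm to the left of lens 2, so d_o2 = +52.00 cm.
Lens 2: 1/d_i2 = 1/f₂ − 1/d_o2 = 1/(26.7) − 1/(52.00) = 0.01822, so d_i2 = 54.9 cm.
The final image is real, 54.9 cm to the right of lens 2 (overall magnification ≈ 4.2).

54.9 cm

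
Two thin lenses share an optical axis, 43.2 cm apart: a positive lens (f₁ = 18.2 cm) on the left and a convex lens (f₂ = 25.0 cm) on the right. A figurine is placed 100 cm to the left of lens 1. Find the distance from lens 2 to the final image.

Lens 1: 1/d_i1 = 1/f₁ − 1/d_o1 = 1/(18.2) − 1/(100) = 0.04495, so d_i1 = 22.25 cm.
The intermediate image is 22.25 cm to the right of lens 1, which is 43.2 − (22.25) = 20.95 cm to the left of lens 2, so d_o2 = +20.95 cm.
Lens 2: 1/d_i2 = 1/f₂ − 1/d_o2 = 1/(25.0) − 1/(20.95) = -0.007733, so d_i2 = -129 cm.
The final image is virtual, 129 cm to the left of lens 2 (overall magnification ≈ -1.4).

129 cm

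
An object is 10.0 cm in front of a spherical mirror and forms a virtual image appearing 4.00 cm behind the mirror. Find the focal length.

Virtual image ⇒ d_i = −4.00 cm.
1/f = 1/d_o + 1/d_i = 1/(10.0) + 1/(-4.00) = -0.1500, so f = -6.67 cm.
Since f is negative, the spherical mirror is convex.

f = -6.67 cm (convex)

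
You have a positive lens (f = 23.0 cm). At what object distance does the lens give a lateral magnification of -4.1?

m = −d_i/d_o ⇒ d_i = −m·d_o.
1/f = 1/d_o + 1/d_i = 1/d_o − 1/(m·d_o) = (1 − 1/m)/d_o, so d_o = f(1 − 1/m) = (23.00)(1 − 1/(-4.1)) = 28.6 cm.

28.6 cm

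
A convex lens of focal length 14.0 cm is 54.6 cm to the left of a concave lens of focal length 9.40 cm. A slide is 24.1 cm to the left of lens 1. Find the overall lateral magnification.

Lens 1: 1/d_i1 = 1/(14.0) − 1/(24.1) = 0.02993, so d_i1 = 33.41 cm; m₁ = −d_i1/d_o1 = -1.386.
d_o2 = 54.6 − (33.41) = 21.19 cm.
f₂ = −9.40 cm (diverging).
Lens 2: 1/d_i2 = 1/(-9.40) − 1/(21.19) = -0.1536, so d_i2 = -6.511 cm; m₂ = −d_i2/d_o2 = +0.3073.
m = m₁·m₂ = (-1.386)(+0.3073) = -0.426.

m = -0.426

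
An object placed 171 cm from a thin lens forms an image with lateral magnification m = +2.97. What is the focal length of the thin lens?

f = 258 cm (converging)

m = −d_i/d_o ⇒ d_i = −m·d_o = −(+2.97)·(171) = -507.9 cm.
1/f = 1/d_o + 1/d_i = 1/(171) + 1/(-507.9) = 0.003879, so f = 258 cm.
Since f is positive, the thin lens is converging.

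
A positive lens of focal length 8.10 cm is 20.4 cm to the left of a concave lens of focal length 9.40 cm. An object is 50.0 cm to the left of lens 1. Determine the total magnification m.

Lens 1: 1/d_i1 = 1/(8.10) − 1/(50.0) = 0.1035, so d_i1 = 9.666 cm; m₁ = −d_i1/d_o1 = -0.1933.
d_o2 = 20.4 − (9.666) = 10.73 cm.
f₂ = −9.40 cm (diverging).
Lens 2: 1/d_i2 = 1/(-9.40) − 1/(10.73) = -0.1996, so d_i2 = -5.011 cm; m₂ = −d_i2/d_o2 = +0.4670.
m = m₁·m₂ = (-0.1933)(+0.4670) = -0.0903.

m = -0.0903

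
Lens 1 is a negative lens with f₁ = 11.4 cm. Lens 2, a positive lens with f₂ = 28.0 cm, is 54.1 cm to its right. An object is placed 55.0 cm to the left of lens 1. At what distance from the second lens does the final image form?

Lens 1 is diverging, so f₁ = −11.4 cm.
Lens 1: 1/d_i1 = 1/f₁ − 1/d_o1 = 1/(-11.4) − 1/(55.0) = -0.1059, so d_i1 = -9.443 cm.
The intermediate image is 9.443 cm to the left of lens 1 (virtual), which is 54.1 − (-9.443) = 63.54 cm to the left of lens 2, so d_o2 = +63.54 cm.
Lens 2: 1/d_i2 = 1/f₂ − 1/d_o2 = 1/(28.0) − 1/(63.54) = 0.01998, so d_i2 = 50.1 cm.
The final image is real, 50.1 cm to the right of lens 2 (overall magnification ≈ -0.14).

50.1 cm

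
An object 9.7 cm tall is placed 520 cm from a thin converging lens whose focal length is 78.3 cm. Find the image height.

1.72 cm

1/d_i = 1/f − 1/d_o = 1/(78.30) − 1/(520) = 0.01085, so d_i = 92.18 cm.
m = −d_i/d_o = -0.1773.
|h_i| = |m|·h_o = 0.1773 × 9.7 = 1.72 cm. The image is real, inverted and reduced, on the far side of the lens.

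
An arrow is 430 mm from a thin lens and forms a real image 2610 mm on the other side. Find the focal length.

Real image ⇒ d_i = +2610 mm.
1/f = 1/d_o + 1/d_i = 1/(430) + 1/(2610) = 0.002709, so f = 369 mm.
Since f is positive, the thin lens is converging.

f = 369 mm (converging)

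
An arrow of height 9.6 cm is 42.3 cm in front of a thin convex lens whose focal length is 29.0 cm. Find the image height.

1/d_i = 1/f − 1/d_o = 1/(29.00) − 1/(42.3) = 0.01084, so d_i = 92.23 cm.
m = −d_i/d_o = -2.180.
|h_i| = |m|·h_o = 2.180 × 9.6 = 20.9 cm. The image is real, inverted and enlarged, on the far side of the lens.

20.9 cm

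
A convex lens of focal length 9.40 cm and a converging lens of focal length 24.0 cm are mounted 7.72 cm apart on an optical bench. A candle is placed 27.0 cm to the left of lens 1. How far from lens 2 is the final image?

5.24 cm

Lens 1: 1/d_i1 = 1/f₁ − 1/d_o1 = 1/(9.40) − 1/(27.0) = 0.06935, so d_i1 = 14.42 cm.
The intermediate image is 14.42 cm to the right of lens 1, which lies 6.700 cm to the right of lens 2 — a virtual object — so d_o2 = −6.700 cm.
Lens 2: 1/d_i2 = 1/f₂ − 1/d_o2 = 1/(24.0) − 1/(-6.700) = 0.1909, so d_i2 = 5.24 cm.
The final image is real, 5.24 cm to the right of lens 2 (overall magnification ≈ -0.42).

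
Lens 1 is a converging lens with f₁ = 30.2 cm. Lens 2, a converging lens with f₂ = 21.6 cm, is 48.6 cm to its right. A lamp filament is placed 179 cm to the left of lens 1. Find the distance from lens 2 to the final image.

Lens 1: 1/d_i1 = 1/f₁ − 1/d_o1 = 1/(30.2) − 1/(179) = 0.02753, so d_i1 = 36.33 cm.
The intermediate image is 36.33 cm to the right of lens 1, which is 48.6 − (36.33) = 12.27 cm to the left of lens 2, so d_o2 = +12.27 cm.
Lens 2: 1/d_i2 = 1/f₂ − 1/d_o2 = 1/(21.6) − 1/(12.27) = -0.03520, so d_i2 = -28.4 cm.
The final image is virtual, 28.4 cm to the left of lens 2 (overall magnification ≈ -0.47).

28.4 cm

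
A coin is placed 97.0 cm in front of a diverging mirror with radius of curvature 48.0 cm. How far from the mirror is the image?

19.2 cm

f = R/2 = 48.0/2 = 24.00 cm; for a diverging mirror, f = -24.00 cm.
Mirror equation: 1/q = 1/f − 1/p = 1/(-24.00) − 1/(97.0) = -0.04167 − 0.01031 = -0.05198, so q = -19.2 cm.
The image is virtual, upright and reduced, behind the mirror.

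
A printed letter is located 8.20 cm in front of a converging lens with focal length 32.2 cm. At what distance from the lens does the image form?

Lens equation: 1/s_i = 1/f − 1/s_o = 1/(32.20) − 1/(8.20) = 0.03106 − 0.1220 = -0.09090, so s_i = -11.0 cm.
The image is virtual, upright and enlarged, on the same side as the object.

11.0 cm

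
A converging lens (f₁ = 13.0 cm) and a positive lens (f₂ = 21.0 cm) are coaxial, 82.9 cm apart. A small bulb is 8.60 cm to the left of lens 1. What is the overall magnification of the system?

Lens 1: 1/d_i1 = 1/(13.0) − 1/(8.60) = -0.03936, so d_i1 = -25.41 cm; m₁ = −d_i1/d_o1 = +2.955.
d_o2 = 82.9 − (-25.41) = 108.3 cm.
Lens 2: 1/d_i2 = 1/(21.0) − 1/(108.3) = 0.03839, so d_i2 = 26.05 cm; m₂ = −d_i2/d_o2 = -0.2405.
m = m₁·m₂ = (+2.955)(-0.2405) = -0.711.

m = -0.711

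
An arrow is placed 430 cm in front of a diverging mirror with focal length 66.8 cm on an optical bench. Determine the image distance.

For a diverging mirror, f = -66.8 cm.
Mirror equation: 1/d_i = 1/f − 1/d_o = 1/(-66.80) − 1/(430) = -0.01497 − 0.002326 = -0.01730, so d_i = -57.8 cm.
The image is virtual, upright and reduced, behind the mirror.

57.8 cm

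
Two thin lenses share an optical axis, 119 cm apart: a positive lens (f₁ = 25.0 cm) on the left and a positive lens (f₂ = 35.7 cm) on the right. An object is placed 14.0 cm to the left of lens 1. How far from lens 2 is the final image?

46.8 cm

Lens 1: 1/d_i1 = 1/f₁ − 1/d_o1 = 1/(25.0) − 1/(14.0) = -0.03143, so d_i1 = -31.82 cm.
The intermediate image is 31.82 cm to the left of lens 1 (virtual), which is 119 − (-31.82) = 150.8 cm to the left of lens 2, so d_o2 = +150.8 cm.
Lens 2: 1/d_i2 = 1/f₂ − 1/d_o2 = 1/(35.7) − 1/(150.8) = 0.02138, so d_i2 = 46.8 cm.
The final image is real, 46.8 cm to the right of lens 2 (overall magnification ≈ -0.70).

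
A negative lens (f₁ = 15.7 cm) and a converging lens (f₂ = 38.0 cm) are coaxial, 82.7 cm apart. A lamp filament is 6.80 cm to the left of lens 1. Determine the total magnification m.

f₁ = −15.7 cm (diverging).
Lens 1: 1/d_i1 = 1/(-15.7) − 1/(6.80) = -0.2108, so d_i1 = -4.745 cm; m₁ = −d_i1/d_o1 = +0.6978.
d_o2 = 82.7 − (-4.745) = 87.45 cm.
Lens 2: 1/d_i2 = 1/(38.0) − 1/(87.45) = 0.01488, so d_i2 = 67.20 cm; m₂ = −d_i2/d_o2 = -0.7685.
m = m₁·m₂ = (+0.6978)(-0.7685) = -0.536.

m = -0.536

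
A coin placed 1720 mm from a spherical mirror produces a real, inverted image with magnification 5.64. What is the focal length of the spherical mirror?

f = 1460 mm (concave)

m = −d_i/d_o ⇒ d_i = −m·d_o = −(-5.64)·(1720) = 9701 mm.
1/f = 1/d_o + 1/d_i = 1/(1720) + 1/(9701) = 0.0006845, so f = 1460 mm.
Since f is positive, the spherical mirror is concave.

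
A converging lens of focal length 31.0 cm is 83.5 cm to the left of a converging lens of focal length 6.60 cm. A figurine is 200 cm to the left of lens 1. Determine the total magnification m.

Lens 1: 1/d_i1 = 1/(31.0) − 1/(200) = 0.02726, so d_i1 = 36.69 cm; m₁ = −d_i1/d_o1 = -0.1835.
d_o2 = 83.5 − (36.69) = 46.81 cm.
Lens 2: 1/d_i2 = 1/(6.60) − 1/(46.81) = 0.1302, so d_i2 = 7.683 cm; m₂ = −d_i2/d_o2 = -0.1641.
m = m₁·m₂ = (-0.1835)(-0.1641) = +0.0301.

m = +0.0301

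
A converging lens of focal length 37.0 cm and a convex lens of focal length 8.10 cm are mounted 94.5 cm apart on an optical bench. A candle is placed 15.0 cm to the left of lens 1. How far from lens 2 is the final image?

8.69 cm

Lens 1: 1/d_i1 = 1/f₁ − 1/d_o1 = 1/(37.0) − 1/(15.0) = -0.03964, so d_i1 = -25.23 cm.
The intermediate image is 25.23 cm to the left of lens 1 (virtual), which is 94.5 − (-25.23) = 119.7 cm to the left of lens 2, so d_o2 = +119.7 cm.
Lens 2: 1/d_i2 = 1/f₂ − 1/d_o2 = 1/(8.10) − 1/(119.7) = 0.1151, so d_i2 = 8.69 cm.
The final image is real, 8.69 cm to the right of lens 2 (overall magnification ≈ -0.12).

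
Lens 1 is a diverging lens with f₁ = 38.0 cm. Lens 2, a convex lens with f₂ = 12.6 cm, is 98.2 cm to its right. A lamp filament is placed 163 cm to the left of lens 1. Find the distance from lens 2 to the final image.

14.0 cm

Lens 1 is diverging, so f₁ = −38.0 cm.
Lens 1: 1/d_i1 = 1/f₁ − 1/d_o1 = 1/(-38.0) − 1/(163) = -0.03245, so d_i1 = -30.82 cm.
The intermediate image is 30.82 cm to the left of lens 1 (virtual), which is 98.2 − (-30.82) = 129.0 cm to the left of lens 2, so d_o2 = +129.0 cm.
Lens 2: 1/d_i2 = 1/f₂ − 1/d_o2 = 1/(12.6) − 1/(129.0) = 0.07161, so d_i2 = 14.0 cm.
The final image is real, 14.0 cm to the right of lens 2 (overall magnification ≈ -0.020).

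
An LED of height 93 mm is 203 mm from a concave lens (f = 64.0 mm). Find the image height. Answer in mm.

22.3 mm

For a concave lens, f = -64.0 mm.
1/d_i = 1/f − 1/d_o = 1/(-64.00) − 1/(203) = -0.02055, so d_i = -48.66 mm.
m = −d_i/d_o = +0.2397.
|h_i| = |m|·h_o = 0.2397 × 93 = 22.3 mm. The image is virtual, upright and reduced, on the same side as the object.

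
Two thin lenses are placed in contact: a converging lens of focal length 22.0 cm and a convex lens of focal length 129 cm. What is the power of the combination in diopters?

P₁ = 1/f₁ = 1/(0.220 m) = +4.545 D; P₂ = 1/f₂ = 1/(1.29 m) = +0.7752 D.
For thin lenses in contact, P = P₁ + P₂ = (+4.545) + (+0.7752) = +5.32 D.

P = +5.32 D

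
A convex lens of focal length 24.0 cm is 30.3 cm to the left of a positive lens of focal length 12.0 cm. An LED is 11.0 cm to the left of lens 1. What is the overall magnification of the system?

Lens 1: 1/d_i1 = 1/(24.0) − 1/(11.0) = -0.04924, so d_i1 = -20.31 cm; m₁ = −d_i1/d_o1 = +1.846.
d_o2 = 30.3 − (-20.31) = 50.61 cm.
Lens 2: 1/d_i2 = 1/(12.0) − 1/(50.61) = 0.06357, so d_i2 = 15.73 cm; m₂ = −d_i2/d_o2 = -0.3108.
m = m₁·m₂ = (+1.846)(-0.3108) = -0.574.

m = -0.574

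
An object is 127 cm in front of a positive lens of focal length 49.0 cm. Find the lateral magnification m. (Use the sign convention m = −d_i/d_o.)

1/d_i = 1/f − 1/d_o = 1/(49.00) − 1/(127) = 0.01253, so d_i = 79.78 cm.
m = −d_i/d_o = −(79.78)/(127) = -0.628.
The image is real, inverted and reduced, on the far side of the lens.

m = -0.628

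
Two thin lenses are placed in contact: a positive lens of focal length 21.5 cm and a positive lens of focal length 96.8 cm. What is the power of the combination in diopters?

P₁ = 1/f₁ = 1/(0.215 m) = +4.651 D; P₂ = 1/f₂ = 1/(0.968 m) = +1.033 D.
For thin lenses in contact, P = P₁ + P₂ = (+4.651) + (+1.033) = +5.68 D.

P = +5.68 D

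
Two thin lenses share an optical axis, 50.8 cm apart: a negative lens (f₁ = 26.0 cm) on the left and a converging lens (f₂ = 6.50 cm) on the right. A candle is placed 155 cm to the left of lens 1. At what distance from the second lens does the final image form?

7.13 cm

Lens 1 is diverging, so f₁ = −26.0 cm.
Lens 1: 1/d_i1 = 1/f₁ − 1/d_o1 = 1/(-26.0) − 1/(155) = -0.04491, so d_i1 = -22.27 cm.
The intermediate image is 22.27 cm to the left of lens 1 (virtual), which is 50.8 − (-22.27) = 73.07 cm to the left of lens 2, so d_o2 = +73.07 cm.
Lens 2: 1/d_i2 = 1/f₂ − 1/d_o2 = 1/(6.50) − 1/(73.07) = 0.1402, so d_i2 = 7.13 cm.
The final image is real, 7.13 cm to the right of lens 2 (overall magnification ≈ -0.014).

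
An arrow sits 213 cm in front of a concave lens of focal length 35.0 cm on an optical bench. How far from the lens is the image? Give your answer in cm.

For a concave lens, f = -35.0 cm.
Thin-lens equation: 1/v = 1/f − 1/u = 1/(-35.00) − 1/(213) = -0.02857 − 0.004695 = -0.03327, so v = -30.1 cm.
The image is virtual, upright and reduced, on the same side as the object.

30.1 cm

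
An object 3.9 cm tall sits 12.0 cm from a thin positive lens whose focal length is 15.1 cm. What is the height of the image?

1/d_i = 1/f − 1/d_o = 1/(15.10) − 1/(12.0) = -0.01711, so d_i = -58.45 cm.
m = −d_i/d_o = +4.871.
|h_i| = |m|·h_o = 4.871 × 3.9 = 19.0 cm. The image is virtual, upright and enlarged, on the same side as the object.

19.0 cm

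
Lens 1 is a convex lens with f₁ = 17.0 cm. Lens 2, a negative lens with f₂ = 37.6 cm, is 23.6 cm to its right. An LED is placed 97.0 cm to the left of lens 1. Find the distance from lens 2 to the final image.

2.77 cm

Lens 1: 1/d_i1 = 1/f₁ − 1/d_o1 = 1/(17.0) − 1/(97.0) = 0.04851, so d_i1 = 20.61 cm.
The intermediate image is 20.61 cm to the right of lens 1, which is 23.6 − (20.61) = 2.990 cm to the left of lens 2, so d_o2 = +2.990 cm.
Lens 2 is diverging, so f₂ = −37.6 cm.
Lens 2: 1/d_i2 = 1/f₂ − 1/d_o2 = 1/(-37.6) − 1/(2.990) = -0.3610, so d_i2 = -2.77 cm.
The final image is virtual, 2.77 cm to the left of lens 2 (overall magnification ≈ -0.20).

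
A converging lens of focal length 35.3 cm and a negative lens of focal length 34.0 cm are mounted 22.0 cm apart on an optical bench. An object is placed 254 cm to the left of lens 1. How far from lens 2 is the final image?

43.1 cm

Lens 1: 1/d_i1 = 1/f₁ − 1/d_o1 = 1/(35.3) − 1/(254) = 0.02439, so d_i1 = 41.00 cm.
The intermediate image is 41.00 cm to the right of lens 1, which lies 19.00 cm to the right of lens 2 — a virtual object — so d_o2 = −19.00 cm.
Lens 2 is diverging, so f₂ = −34.0 cm.
Lens 2: 1/d_i2 = 1/f₂ − 1/d_o2 = 1/(-34.0) − 1/(-19.00) = 0.02322, so d_i2 = 43.1 cm.
The final image is real, 43.1 cm to the right of lens 2 (overall magnification ≈ -0.37).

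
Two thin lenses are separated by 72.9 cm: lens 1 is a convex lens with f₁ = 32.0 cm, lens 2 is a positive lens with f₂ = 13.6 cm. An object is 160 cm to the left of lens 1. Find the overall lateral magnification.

Lens 1: 1/d_i1 = 1/(32.0) − 1/(160) = 0.02500, so d_i1 = 40.00 cm; m₁ = −d_i1/d_o1 = -0.2500.
d_o2 = 72.9 − (40.00) = 32.90 cm.
Lens 2: 1/d_i2 = 1/(13.6) − 1/(32.90) = 0.04313, so d_i2 = 23.18 cm; m₂ = −d_i2/d_o2 = -0.7047.
m = m₁·m₂ = (-0.2500)(-0.7047) = +0.176.

m = +0.176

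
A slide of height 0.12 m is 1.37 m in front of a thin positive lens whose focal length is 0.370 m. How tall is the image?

0.0444 m

1/d_i = 1/f − 1/d_o = 1/(0.3700) − 1/(1.37) = 1.973, so d_i = 0.5069 m.
m = −d_i/d_o = -0.3700.
|h_i| = |m|·h_o = 0.3700 × 0.12 = 0.0444 m. The image is real, inverted and reduced, on the far side of the lens.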